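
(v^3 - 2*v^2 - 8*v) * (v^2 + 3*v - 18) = v^5 + v^4 - 32*v^3 + 12*v^2 + 144*v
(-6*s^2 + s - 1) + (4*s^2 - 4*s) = -2*s^2 - 3*s - 1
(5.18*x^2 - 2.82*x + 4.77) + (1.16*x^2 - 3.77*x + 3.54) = 6.34*x^2 - 6.59*x + 8.31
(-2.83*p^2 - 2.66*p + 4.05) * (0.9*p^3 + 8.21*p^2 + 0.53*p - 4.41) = -2.547*p^5 - 25.6283*p^4 - 19.6935*p^3 + 44.321*p^2 + 13.8771*p - 17.8605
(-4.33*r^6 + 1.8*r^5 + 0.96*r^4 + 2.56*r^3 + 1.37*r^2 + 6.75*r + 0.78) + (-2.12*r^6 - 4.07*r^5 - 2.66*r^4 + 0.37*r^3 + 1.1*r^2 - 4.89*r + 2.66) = -6.45*r^6 - 2.27*r^5 - 1.7*r^4 + 2.93*r^3 + 2.47*r^2 + 1.86*r + 3.44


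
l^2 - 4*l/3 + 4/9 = (l - 2/3)^2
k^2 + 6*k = k*(k + 6)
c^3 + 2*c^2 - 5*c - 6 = (c - 2)*(c + 1)*(c + 3)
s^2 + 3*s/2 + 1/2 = (s + 1/2)*(s + 1)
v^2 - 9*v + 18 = (v - 6)*(v - 3)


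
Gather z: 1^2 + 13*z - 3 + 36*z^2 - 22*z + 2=36*z^2 - 9*z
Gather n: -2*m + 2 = 2 - 2*m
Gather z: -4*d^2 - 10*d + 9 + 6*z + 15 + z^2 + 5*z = -4*d^2 - 10*d + z^2 + 11*z + 24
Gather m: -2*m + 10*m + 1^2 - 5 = 8*m - 4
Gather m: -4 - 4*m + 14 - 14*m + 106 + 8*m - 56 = 60 - 10*m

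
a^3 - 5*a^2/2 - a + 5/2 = (a - 5/2)*(a - 1)*(a + 1)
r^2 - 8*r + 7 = (r - 7)*(r - 1)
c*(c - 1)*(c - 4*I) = c^3 - c^2 - 4*I*c^2 + 4*I*c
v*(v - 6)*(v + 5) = v^3 - v^2 - 30*v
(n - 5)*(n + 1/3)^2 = n^3 - 13*n^2/3 - 29*n/9 - 5/9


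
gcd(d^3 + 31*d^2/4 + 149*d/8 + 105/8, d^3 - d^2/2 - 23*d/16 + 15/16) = d + 5/4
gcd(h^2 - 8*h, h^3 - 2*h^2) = h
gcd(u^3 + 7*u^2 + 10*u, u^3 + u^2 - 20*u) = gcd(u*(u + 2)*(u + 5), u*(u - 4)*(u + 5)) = u^2 + 5*u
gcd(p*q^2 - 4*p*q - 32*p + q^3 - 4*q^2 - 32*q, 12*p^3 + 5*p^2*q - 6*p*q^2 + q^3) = p + q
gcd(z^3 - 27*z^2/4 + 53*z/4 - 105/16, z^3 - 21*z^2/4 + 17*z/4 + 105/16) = z^2 - 6*z + 35/4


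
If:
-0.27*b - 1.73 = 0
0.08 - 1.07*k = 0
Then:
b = -6.41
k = 0.07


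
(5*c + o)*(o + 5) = 5*c*o + 25*c + o^2 + 5*o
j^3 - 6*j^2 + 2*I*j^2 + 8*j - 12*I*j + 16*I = (j - 4)*(j - 2)*(j + 2*I)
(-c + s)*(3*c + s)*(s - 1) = -3*c^2*s + 3*c^2 + 2*c*s^2 - 2*c*s + s^3 - s^2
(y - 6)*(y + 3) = y^2 - 3*y - 18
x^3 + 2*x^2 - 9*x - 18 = (x - 3)*(x + 2)*(x + 3)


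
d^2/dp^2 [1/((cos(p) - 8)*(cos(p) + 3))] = (-4*sin(p)^4 + 123*sin(p)^2 + 405*cos(p)/4 + 15*cos(3*p)/4 - 21)/((cos(p) - 8)^3*(cos(p) + 3)^3)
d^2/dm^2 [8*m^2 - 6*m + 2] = 16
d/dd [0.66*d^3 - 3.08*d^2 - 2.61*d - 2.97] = 1.98*d^2 - 6.16*d - 2.61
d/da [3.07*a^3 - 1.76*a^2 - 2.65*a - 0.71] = 9.21*a^2 - 3.52*a - 2.65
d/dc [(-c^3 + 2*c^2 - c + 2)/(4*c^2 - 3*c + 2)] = 2*(-2*c^4 + 3*c^3 - 4*c^2 - 4*c + 2)/(16*c^4 - 24*c^3 + 25*c^2 - 12*c + 4)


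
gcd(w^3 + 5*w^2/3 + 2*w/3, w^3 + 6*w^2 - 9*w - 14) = w + 1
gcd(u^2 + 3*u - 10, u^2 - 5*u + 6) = u - 2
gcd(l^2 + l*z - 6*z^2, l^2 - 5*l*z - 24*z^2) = l + 3*z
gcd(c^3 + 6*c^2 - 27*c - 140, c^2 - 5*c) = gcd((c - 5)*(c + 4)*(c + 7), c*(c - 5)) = c - 5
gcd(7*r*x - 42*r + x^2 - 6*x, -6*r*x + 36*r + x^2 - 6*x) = x - 6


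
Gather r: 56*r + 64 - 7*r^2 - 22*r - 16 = -7*r^2 + 34*r + 48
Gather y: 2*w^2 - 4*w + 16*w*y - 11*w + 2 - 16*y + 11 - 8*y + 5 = 2*w^2 - 15*w + y*(16*w - 24) + 18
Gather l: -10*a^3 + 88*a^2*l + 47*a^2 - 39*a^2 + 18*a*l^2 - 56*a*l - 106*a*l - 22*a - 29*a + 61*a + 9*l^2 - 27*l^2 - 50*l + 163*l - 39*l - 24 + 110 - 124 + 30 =-10*a^3 + 8*a^2 + 10*a + l^2*(18*a - 18) + l*(88*a^2 - 162*a + 74) - 8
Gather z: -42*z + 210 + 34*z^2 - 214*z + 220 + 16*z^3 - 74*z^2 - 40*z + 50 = 16*z^3 - 40*z^2 - 296*z + 480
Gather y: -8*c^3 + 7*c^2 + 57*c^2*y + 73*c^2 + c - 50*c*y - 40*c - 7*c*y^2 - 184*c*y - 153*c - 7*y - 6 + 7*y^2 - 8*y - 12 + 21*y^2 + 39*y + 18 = -8*c^3 + 80*c^2 - 192*c + y^2*(28 - 7*c) + y*(57*c^2 - 234*c + 24)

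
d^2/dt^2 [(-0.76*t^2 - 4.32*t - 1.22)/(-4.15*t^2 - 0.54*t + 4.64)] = (145.39608*t^3 + 213.87606*t^2 + 515.51964*t + 102.06952)/(71.473375*t^6 + 27.90045*t^5 - 236.10678*t^4 - 62.231976*t^3 + 263.984448*t^2 + 34.877952*t - 99.897344)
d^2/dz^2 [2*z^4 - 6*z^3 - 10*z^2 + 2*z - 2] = 24*z^2 - 36*z - 20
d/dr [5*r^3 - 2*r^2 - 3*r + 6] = 15*r^2 - 4*r - 3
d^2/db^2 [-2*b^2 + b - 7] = -4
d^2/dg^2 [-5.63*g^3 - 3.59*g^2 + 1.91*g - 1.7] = -33.78*g - 7.18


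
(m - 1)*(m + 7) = m^2 + 6*m - 7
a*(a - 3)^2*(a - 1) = a^4 - 7*a^3 + 15*a^2 - 9*a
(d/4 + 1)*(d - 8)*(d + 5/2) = d^3/4 - 3*d^2/8 - 21*d/2 - 20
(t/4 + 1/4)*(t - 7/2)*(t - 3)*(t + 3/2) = t^4/4 - t^3 - 17*t^2/16 + 33*t/8 + 63/16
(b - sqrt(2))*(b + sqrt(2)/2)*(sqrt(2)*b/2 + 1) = sqrt(2)*b^3/2 + b^2/2 - sqrt(2)*b - 1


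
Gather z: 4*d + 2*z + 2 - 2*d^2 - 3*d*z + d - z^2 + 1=-2*d^2 + 5*d - z^2 + z*(2 - 3*d) + 3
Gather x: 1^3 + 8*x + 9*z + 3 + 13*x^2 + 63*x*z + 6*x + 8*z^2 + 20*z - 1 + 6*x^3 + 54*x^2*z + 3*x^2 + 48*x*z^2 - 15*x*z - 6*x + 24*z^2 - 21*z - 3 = 6*x^3 + x^2*(54*z + 16) + x*(48*z^2 + 48*z + 8) + 32*z^2 + 8*z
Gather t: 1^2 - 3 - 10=-12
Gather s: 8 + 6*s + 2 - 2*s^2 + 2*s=-2*s^2 + 8*s + 10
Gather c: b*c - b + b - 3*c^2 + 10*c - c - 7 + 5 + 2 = -3*c^2 + c*(b + 9)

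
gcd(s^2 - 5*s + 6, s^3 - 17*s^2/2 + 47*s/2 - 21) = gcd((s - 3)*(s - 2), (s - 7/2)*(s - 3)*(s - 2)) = s^2 - 5*s + 6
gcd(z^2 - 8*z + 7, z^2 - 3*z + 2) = z - 1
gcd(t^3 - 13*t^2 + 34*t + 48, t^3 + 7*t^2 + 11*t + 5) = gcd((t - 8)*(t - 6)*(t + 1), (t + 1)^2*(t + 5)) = t + 1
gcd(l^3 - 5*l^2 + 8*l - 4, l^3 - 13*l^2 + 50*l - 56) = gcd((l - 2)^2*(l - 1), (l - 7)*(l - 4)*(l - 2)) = l - 2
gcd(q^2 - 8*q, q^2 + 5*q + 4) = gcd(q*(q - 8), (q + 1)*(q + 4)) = 1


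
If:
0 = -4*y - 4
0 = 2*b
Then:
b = 0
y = -1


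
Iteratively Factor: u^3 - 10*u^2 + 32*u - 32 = (u - 4)*(u^2 - 6*u + 8) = (u - 4)^2*(u - 2)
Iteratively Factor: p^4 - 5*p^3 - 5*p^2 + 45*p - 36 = (p - 1)*(p^3 - 4*p^2 - 9*p + 36) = (p - 1)*(p + 3)*(p^2 - 7*p + 12) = (p - 3)*(p - 1)*(p + 3)*(p - 4)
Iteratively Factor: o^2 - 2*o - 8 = (o + 2)*(o - 4)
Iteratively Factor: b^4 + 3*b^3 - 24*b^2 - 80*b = (b + 4)*(b^3 - b^2 - 20*b) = (b + 4)^2*(b^2 - 5*b) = b*(b + 4)^2*(b - 5)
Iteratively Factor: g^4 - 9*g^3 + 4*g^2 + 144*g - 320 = (g - 4)*(g^3 - 5*g^2 - 16*g + 80) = (g - 4)*(g + 4)*(g^2 - 9*g + 20) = (g - 5)*(g - 4)*(g + 4)*(g - 4)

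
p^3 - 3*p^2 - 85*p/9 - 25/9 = (p - 5)*(p + 1/3)*(p + 5/3)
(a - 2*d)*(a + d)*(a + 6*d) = a^3 + 5*a^2*d - 8*a*d^2 - 12*d^3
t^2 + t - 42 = (t - 6)*(t + 7)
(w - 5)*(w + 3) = w^2 - 2*w - 15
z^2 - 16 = (z - 4)*(z + 4)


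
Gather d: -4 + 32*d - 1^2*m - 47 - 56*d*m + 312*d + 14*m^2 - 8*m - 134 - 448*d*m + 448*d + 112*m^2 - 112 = d*(792 - 504*m) + 126*m^2 - 9*m - 297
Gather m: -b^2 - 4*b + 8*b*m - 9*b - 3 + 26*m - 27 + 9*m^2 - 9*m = -b^2 - 13*b + 9*m^2 + m*(8*b + 17) - 30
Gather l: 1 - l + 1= 2 - l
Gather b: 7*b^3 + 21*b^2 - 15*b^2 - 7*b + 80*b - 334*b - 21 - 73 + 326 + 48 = 7*b^3 + 6*b^2 - 261*b + 280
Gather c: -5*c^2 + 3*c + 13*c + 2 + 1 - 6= -5*c^2 + 16*c - 3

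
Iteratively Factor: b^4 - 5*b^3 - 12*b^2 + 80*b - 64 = (b + 4)*(b^3 - 9*b^2 + 24*b - 16) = (b - 1)*(b + 4)*(b^2 - 8*b + 16) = (b - 4)*(b - 1)*(b + 4)*(b - 4)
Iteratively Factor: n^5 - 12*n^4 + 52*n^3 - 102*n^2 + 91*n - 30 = (n - 3)*(n^4 - 9*n^3 + 25*n^2 - 27*n + 10) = (n - 3)*(n - 1)*(n^3 - 8*n^2 + 17*n - 10) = (n - 3)*(n - 2)*(n - 1)*(n^2 - 6*n + 5) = (n - 3)*(n - 2)*(n - 1)^2*(n - 5)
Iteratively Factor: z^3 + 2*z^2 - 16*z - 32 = (z - 4)*(z^2 + 6*z + 8) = (z - 4)*(z + 4)*(z + 2)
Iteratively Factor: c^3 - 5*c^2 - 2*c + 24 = (c + 2)*(c^2 - 7*c + 12) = (c - 4)*(c + 2)*(c - 3)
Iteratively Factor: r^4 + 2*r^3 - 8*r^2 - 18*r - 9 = (r + 1)*(r^3 + r^2 - 9*r - 9) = (r + 1)^2*(r^2 - 9) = (r - 3)*(r + 1)^2*(r + 3)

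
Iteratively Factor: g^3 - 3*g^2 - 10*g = (g + 2)*(g^2 - 5*g) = (g - 5)*(g + 2)*(g)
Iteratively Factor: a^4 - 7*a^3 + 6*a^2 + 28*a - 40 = (a - 2)*(a^3 - 5*a^2 - 4*a + 20) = (a - 2)^2*(a^2 - 3*a - 10) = (a - 2)^2*(a + 2)*(a - 5)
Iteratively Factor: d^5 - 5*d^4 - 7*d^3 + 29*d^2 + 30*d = (d + 1)*(d^4 - 6*d^3 - d^2 + 30*d) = (d - 5)*(d + 1)*(d^3 - d^2 - 6*d) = d*(d - 5)*(d + 1)*(d^2 - d - 6) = d*(d - 5)*(d + 1)*(d + 2)*(d - 3)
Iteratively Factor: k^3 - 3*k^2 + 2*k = (k)*(k^2 - 3*k + 2) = k*(k - 1)*(k - 2)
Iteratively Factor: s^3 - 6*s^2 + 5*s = (s - 1)*(s^2 - 5*s) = (s - 5)*(s - 1)*(s)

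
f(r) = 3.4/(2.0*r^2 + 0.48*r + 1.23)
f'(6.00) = -0.01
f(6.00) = 0.04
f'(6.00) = -0.01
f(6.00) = 0.04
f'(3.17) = -0.09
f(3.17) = 0.15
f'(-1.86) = 0.45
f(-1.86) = 0.47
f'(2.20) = -0.22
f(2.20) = 0.28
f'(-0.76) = 2.13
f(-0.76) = 1.68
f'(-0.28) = 1.39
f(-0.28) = 2.71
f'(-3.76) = 0.06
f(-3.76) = 0.12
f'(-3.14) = 0.11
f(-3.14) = 0.17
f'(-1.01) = 1.56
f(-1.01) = 1.22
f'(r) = 3.4*(-4.0*r - 0.48)/(2.0*r^2 + 0.48*r + 1.23)^2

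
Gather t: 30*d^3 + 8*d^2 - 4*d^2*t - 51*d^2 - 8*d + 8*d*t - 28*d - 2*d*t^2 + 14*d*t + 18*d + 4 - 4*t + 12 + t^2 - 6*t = 30*d^3 - 43*d^2 - 18*d + t^2*(1 - 2*d) + t*(-4*d^2 + 22*d - 10) + 16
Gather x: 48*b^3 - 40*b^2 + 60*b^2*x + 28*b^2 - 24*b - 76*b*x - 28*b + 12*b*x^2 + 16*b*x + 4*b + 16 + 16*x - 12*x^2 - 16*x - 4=48*b^3 - 12*b^2 - 48*b + x^2*(12*b - 12) + x*(60*b^2 - 60*b) + 12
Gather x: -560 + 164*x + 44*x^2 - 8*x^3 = -8*x^3 + 44*x^2 + 164*x - 560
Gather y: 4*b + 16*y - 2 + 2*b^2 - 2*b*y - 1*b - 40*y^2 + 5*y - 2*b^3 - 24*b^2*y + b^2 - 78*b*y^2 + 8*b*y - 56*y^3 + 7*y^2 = -2*b^3 + 3*b^2 + 3*b - 56*y^3 + y^2*(-78*b - 33) + y*(-24*b^2 + 6*b + 21) - 2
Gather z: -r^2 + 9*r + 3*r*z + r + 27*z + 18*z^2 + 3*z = -r^2 + 10*r + 18*z^2 + z*(3*r + 30)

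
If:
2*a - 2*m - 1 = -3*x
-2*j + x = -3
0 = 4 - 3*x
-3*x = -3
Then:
No Solution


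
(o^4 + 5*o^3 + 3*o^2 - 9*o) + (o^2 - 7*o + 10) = o^4 + 5*o^3 + 4*o^2 - 16*o + 10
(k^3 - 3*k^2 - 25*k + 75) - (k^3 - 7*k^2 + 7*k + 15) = 4*k^2 - 32*k + 60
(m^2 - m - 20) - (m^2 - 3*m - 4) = 2*m - 16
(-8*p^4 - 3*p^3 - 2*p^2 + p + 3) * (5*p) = -40*p^5 - 15*p^4 - 10*p^3 + 5*p^2 + 15*p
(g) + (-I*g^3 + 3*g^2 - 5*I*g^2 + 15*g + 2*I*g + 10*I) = -I*g^3 + 3*g^2 - 5*I*g^2 + 16*g + 2*I*g + 10*I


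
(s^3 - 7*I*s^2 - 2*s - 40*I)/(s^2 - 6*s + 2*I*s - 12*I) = (s^2 - 9*I*s - 20)/(s - 6)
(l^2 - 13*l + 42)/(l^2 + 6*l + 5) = (l^2 - 13*l + 42)/(l^2 + 6*l + 5)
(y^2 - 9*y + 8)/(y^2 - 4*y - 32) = (y - 1)/(y + 4)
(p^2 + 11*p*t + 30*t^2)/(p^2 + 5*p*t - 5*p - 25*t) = (p + 6*t)/(p - 5)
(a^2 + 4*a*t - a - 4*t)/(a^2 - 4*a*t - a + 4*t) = (-a - 4*t)/(-a + 4*t)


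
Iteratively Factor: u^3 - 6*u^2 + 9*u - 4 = (u - 4)*(u^2 - 2*u + 1) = (u - 4)*(u - 1)*(u - 1)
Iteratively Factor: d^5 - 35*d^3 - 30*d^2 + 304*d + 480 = (d + 2)*(d^4 - 2*d^3 - 31*d^2 + 32*d + 240) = (d - 4)*(d + 2)*(d^3 + 2*d^2 - 23*d - 60) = (d - 5)*(d - 4)*(d + 2)*(d^2 + 7*d + 12) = (d - 5)*(d - 4)*(d + 2)*(d + 3)*(d + 4)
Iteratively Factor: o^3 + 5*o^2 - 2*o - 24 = (o - 2)*(o^2 + 7*o + 12) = (o - 2)*(o + 4)*(o + 3)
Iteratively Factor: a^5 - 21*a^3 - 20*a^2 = (a + 1)*(a^4 - a^3 - 20*a^2) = (a - 5)*(a + 1)*(a^3 + 4*a^2) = a*(a - 5)*(a + 1)*(a^2 + 4*a) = a*(a - 5)*(a + 1)*(a + 4)*(a)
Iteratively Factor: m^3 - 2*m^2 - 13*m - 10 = (m + 1)*(m^2 - 3*m - 10) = (m - 5)*(m + 1)*(m + 2)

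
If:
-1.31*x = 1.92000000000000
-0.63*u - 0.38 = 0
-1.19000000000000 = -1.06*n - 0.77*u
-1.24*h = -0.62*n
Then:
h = 0.78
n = 1.56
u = -0.60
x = -1.47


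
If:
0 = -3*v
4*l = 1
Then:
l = 1/4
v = 0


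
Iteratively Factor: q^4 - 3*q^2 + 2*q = (q - 1)*(q^3 + q^2 - 2*q) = (q - 1)^2*(q^2 + 2*q) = (q - 1)^2*(q + 2)*(q)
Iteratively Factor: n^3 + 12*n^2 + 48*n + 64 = (n + 4)*(n^2 + 8*n + 16) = (n + 4)^2*(n + 4)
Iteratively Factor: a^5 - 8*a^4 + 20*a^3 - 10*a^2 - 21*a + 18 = (a - 1)*(a^4 - 7*a^3 + 13*a^2 + 3*a - 18) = (a - 1)*(a + 1)*(a^3 - 8*a^2 + 21*a - 18) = (a - 3)*(a - 1)*(a + 1)*(a^2 - 5*a + 6) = (a - 3)*(a - 2)*(a - 1)*(a + 1)*(a - 3)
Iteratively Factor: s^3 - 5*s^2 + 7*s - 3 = (s - 3)*(s^2 - 2*s + 1) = (s - 3)*(s - 1)*(s - 1)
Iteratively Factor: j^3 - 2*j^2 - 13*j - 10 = (j + 2)*(j^2 - 4*j - 5) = (j + 1)*(j + 2)*(j - 5)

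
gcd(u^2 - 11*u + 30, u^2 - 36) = u - 6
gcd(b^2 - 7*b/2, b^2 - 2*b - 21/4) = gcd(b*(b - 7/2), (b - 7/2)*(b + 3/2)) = b - 7/2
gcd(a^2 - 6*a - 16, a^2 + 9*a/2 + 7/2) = 1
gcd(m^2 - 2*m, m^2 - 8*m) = m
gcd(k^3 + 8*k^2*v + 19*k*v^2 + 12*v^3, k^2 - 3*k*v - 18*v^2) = k + 3*v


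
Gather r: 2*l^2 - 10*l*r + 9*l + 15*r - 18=2*l^2 + 9*l + r*(15 - 10*l) - 18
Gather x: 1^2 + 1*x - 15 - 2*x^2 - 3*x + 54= -2*x^2 - 2*x + 40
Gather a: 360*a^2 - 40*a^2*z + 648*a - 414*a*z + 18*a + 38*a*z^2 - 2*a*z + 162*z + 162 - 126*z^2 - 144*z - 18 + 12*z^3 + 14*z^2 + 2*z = a^2*(360 - 40*z) + a*(38*z^2 - 416*z + 666) + 12*z^3 - 112*z^2 + 20*z + 144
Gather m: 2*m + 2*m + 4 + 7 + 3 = 4*m + 14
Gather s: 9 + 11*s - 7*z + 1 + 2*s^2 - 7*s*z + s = 2*s^2 + s*(12 - 7*z) - 7*z + 10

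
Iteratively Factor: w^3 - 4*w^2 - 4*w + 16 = (w - 2)*(w^2 - 2*w - 8) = (w - 4)*(w - 2)*(w + 2)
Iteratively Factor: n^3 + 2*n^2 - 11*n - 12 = (n + 4)*(n^2 - 2*n - 3) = (n + 1)*(n + 4)*(n - 3)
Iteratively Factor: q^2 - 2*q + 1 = (q - 1)*(q - 1)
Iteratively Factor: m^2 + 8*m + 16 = (m + 4)*(m + 4)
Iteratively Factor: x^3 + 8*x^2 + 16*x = (x + 4)*(x^2 + 4*x) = x*(x + 4)*(x + 4)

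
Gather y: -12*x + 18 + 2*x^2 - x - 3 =2*x^2 - 13*x + 15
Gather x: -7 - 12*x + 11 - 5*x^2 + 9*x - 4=-5*x^2 - 3*x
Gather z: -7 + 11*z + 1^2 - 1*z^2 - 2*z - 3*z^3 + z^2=-3*z^3 + 9*z - 6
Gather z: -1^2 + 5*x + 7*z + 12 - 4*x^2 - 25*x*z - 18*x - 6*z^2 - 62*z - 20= -4*x^2 - 13*x - 6*z^2 + z*(-25*x - 55) - 9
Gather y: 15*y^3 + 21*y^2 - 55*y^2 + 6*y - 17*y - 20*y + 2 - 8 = 15*y^3 - 34*y^2 - 31*y - 6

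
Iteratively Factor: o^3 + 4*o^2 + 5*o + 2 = (o + 1)*(o^2 + 3*o + 2) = (o + 1)*(o + 2)*(o + 1)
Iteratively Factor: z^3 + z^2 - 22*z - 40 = (z - 5)*(z^2 + 6*z + 8) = (z - 5)*(z + 2)*(z + 4)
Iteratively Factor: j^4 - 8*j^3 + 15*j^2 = (j - 5)*(j^3 - 3*j^2) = j*(j - 5)*(j^2 - 3*j) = j^2*(j - 5)*(j - 3)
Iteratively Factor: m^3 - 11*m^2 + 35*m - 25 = (m - 1)*(m^2 - 10*m + 25) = (m - 5)*(m - 1)*(m - 5)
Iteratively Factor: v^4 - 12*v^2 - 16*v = (v + 2)*(v^3 - 2*v^2 - 8*v) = (v + 2)^2*(v^2 - 4*v) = (v - 4)*(v + 2)^2*(v)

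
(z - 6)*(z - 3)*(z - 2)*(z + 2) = z^4 - 9*z^3 + 14*z^2 + 36*z - 72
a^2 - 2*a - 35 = (a - 7)*(a + 5)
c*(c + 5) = c^2 + 5*c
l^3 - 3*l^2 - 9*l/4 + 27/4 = (l - 3)*(l - 3/2)*(l + 3/2)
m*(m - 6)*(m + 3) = m^3 - 3*m^2 - 18*m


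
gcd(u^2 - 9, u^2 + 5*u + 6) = u + 3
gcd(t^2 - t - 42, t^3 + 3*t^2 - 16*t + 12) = t + 6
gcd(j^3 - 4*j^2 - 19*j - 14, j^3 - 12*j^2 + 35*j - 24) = 1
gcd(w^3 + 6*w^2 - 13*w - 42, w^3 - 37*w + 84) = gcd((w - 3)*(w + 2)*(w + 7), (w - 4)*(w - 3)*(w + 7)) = w^2 + 4*w - 21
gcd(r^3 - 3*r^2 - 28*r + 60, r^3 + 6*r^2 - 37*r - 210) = r^2 - r - 30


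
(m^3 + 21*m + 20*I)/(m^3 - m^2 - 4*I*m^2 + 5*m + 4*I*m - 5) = (m + 4*I)/(m - 1)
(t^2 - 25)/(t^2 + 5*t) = (t - 5)/t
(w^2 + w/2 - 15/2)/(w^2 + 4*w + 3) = (w - 5/2)/(w + 1)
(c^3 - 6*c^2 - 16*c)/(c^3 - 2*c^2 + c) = (c^2 - 6*c - 16)/(c^2 - 2*c + 1)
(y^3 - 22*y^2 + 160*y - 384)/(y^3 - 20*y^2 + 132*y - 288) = (y - 8)/(y - 6)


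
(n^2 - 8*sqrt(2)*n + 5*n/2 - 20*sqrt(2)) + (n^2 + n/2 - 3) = 2*n^2 - 8*sqrt(2)*n + 3*n - 20*sqrt(2) - 3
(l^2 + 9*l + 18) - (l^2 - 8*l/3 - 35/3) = 35*l/3 + 89/3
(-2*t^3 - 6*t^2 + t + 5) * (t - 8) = -2*t^4 + 10*t^3 + 49*t^2 - 3*t - 40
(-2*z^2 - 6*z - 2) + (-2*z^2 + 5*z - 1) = -4*z^2 - z - 3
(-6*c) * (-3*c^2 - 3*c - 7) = 18*c^3 + 18*c^2 + 42*c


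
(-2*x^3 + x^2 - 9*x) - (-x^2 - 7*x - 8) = -2*x^3 + 2*x^2 - 2*x + 8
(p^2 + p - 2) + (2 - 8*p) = p^2 - 7*p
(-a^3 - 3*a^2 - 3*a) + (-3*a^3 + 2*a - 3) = -4*a^3 - 3*a^2 - a - 3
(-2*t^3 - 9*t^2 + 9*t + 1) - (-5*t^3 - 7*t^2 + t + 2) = 3*t^3 - 2*t^2 + 8*t - 1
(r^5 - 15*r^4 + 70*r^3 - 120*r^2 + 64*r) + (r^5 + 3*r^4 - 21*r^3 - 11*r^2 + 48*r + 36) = 2*r^5 - 12*r^4 + 49*r^3 - 131*r^2 + 112*r + 36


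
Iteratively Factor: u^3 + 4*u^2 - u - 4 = (u + 1)*(u^2 + 3*u - 4) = (u - 1)*(u + 1)*(u + 4)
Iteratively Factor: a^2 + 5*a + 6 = (a + 2)*(a + 3)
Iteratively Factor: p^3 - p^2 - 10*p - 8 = (p + 1)*(p^2 - 2*p - 8) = (p - 4)*(p + 1)*(p + 2)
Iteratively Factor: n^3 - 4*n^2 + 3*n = (n - 3)*(n^2 - n) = n*(n - 3)*(n - 1)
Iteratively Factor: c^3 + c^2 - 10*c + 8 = (c + 4)*(c^2 - 3*c + 2) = (c - 2)*(c + 4)*(c - 1)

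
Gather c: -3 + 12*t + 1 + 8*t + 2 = 20*t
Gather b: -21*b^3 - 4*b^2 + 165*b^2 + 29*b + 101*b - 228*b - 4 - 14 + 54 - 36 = -21*b^3 + 161*b^2 - 98*b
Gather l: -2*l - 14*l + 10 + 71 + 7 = 88 - 16*l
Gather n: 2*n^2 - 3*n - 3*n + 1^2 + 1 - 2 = 2*n^2 - 6*n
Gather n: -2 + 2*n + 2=2*n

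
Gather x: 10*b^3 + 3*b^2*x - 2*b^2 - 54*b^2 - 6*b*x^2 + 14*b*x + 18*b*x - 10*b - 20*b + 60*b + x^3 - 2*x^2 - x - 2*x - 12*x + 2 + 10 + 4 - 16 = 10*b^3 - 56*b^2 + 30*b + x^3 + x^2*(-6*b - 2) + x*(3*b^2 + 32*b - 15)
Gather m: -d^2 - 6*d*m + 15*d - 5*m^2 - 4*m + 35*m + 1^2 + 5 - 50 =-d^2 + 15*d - 5*m^2 + m*(31 - 6*d) - 44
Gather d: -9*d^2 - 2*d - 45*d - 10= -9*d^2 - 47*d - 10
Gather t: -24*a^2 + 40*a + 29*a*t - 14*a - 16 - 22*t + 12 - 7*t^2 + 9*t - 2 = -24*a^2 + 26*a - 7*t^2 + t*(29*a - 13) - 6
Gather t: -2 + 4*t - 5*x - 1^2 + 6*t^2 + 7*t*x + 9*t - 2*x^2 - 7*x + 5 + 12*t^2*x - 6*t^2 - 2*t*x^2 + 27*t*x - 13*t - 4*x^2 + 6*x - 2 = 12*t^2*x + t*(-2*x^2 + 34*x) - 6*x^2 - 6*x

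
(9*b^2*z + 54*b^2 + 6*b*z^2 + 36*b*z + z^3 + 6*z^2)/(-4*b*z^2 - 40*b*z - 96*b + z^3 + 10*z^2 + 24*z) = (9*b^2 + 6*b*z + z^2)/(-4*b*z - 16*b + z^2 + 4*z)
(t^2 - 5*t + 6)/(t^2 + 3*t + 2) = (t^2 - 5*t + 6)/(t^2 + 3*t + 2)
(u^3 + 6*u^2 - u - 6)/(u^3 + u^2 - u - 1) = (u + 6)/(u + 1)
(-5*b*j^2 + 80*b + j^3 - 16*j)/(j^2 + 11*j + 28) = (-5*b*j + 20*b + j^2 - 4*j)/(j + 7)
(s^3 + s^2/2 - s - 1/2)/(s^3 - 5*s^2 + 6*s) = (s^3 + s^2/2 - s - 1/2)/(s*(s^2 - 5*s + 6))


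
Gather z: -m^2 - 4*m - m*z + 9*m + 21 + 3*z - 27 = -m^2 + 5*m + z*(3 - m) - 6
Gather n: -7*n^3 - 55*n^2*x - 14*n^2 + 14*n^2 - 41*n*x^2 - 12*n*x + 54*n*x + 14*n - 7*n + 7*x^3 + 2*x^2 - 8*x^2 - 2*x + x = -7*n^3 - 55*n^2*x + n*(-41*x^2 + 42*x + 7) + 7*x^3 - 6*x^2 - x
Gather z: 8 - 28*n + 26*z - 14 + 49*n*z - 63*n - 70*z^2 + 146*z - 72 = -91*n - 70*z^2 + z*(49*n + 172) - 78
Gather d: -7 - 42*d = -42*d - 7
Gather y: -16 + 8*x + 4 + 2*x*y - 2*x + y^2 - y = 6*x + y^2 + y*(2*x - 1) - 12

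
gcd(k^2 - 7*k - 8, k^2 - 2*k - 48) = k - 8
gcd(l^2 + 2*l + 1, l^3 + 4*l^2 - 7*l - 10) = l + 1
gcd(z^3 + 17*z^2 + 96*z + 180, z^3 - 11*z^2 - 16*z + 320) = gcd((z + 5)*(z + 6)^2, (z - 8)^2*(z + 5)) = z + 5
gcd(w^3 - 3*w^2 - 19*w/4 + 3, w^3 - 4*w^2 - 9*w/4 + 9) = w^2 - 5*w/2 - 6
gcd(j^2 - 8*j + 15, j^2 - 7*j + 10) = j - 5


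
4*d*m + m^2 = m*(4*d + m)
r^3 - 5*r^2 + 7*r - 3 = (r - 3)*(r - 1)^2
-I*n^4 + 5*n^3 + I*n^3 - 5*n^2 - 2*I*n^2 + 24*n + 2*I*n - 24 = (n - 2*I)*(n + 3*I)*(n + 4*I)*(-I*n + I)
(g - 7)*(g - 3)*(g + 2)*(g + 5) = g^4 - 3*g^3 - 39*g^2 + 47*g + 210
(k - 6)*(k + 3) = k^2 - 3*k - 18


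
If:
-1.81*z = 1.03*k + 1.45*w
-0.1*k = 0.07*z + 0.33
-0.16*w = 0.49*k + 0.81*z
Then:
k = -5.81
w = -0.35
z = 3.58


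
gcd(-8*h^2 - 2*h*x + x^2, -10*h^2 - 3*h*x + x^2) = 2*h + x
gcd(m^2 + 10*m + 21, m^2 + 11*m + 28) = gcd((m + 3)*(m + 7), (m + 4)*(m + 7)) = m + 7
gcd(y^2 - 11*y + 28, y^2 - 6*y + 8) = y - 4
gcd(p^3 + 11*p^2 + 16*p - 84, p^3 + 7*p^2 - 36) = p^2 + 4*p - 12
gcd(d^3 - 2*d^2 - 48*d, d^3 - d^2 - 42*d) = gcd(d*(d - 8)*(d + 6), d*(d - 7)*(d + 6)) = d^2 + 6*d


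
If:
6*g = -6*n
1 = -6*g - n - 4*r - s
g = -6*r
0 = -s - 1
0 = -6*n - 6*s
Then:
No Solution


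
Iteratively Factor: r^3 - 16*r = (r - 4)*(r^2 + 4*r) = r*(r - 4)*(r + 4)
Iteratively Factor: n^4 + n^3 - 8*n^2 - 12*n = (n)*(n^3 + n^2 - 8*n - 12) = n*(n + 2)*(n^2 - n - 6) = n*(n - 3)*(n + 2)*(n + 2)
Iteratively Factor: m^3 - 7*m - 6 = (m - 3)*(m^2 + 3*m + 2) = (m - 3)*(m + 1)*(m + 2)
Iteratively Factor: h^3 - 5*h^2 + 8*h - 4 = (h - 2)*(h^2 - 3*h + 2) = (h - 2)^2*(h - 1)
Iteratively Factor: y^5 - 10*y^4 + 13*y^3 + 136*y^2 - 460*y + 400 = (y - 2)*(y^4 - 8*y^3 - 3*y^2 + 130*y - 200) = (y - 5)*(y - 2)*(y^3 - 3*y^2 - 18*y + 40) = (y - 5)^2*(y - 2)*(y^2 + 2*y - 8) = (y - 5)^2*(y - 2)*(y + 4)*(y - 2)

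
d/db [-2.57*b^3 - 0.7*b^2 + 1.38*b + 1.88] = -7.71*b^2 - 1.4*b + 1.38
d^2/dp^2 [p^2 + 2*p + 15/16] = 2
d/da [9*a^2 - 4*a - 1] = 18*a - 4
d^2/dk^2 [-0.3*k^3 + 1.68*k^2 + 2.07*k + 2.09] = 3.36 - 1.8*k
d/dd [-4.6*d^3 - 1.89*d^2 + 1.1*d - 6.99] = -13.8*d^2 - 3.78*d + 1.1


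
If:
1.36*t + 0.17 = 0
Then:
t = -0.12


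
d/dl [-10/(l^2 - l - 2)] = 10*(2*l - 1)/(-l^2 + l + 2)^2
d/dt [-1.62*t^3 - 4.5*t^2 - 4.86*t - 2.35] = -4.86*t^2 - 9.0*t - 4.86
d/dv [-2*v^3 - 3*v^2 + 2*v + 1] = -6*v^2 - 6*v + 2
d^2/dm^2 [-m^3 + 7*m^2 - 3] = 14 - 6*m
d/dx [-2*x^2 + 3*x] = 3 - 4*x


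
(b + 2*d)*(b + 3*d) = b^2 + 5*b*d + 6*d^2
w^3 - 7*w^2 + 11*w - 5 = (w - 5)*(w - 1)^2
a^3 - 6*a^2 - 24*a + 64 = (a - 8)*(a - 2)*(a + 4)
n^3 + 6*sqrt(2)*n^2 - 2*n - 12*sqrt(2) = (n - sqrt(2))*(n + sqrt(2))*(n + 6*sqrt(2))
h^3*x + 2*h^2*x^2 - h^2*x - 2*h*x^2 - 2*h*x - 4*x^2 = (h - 2)*(h + 2*x)*(h*x + x)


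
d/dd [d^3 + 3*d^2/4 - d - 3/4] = 3*d^2 + 3*d/2 - 1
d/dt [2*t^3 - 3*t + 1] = 6*t^2 - 3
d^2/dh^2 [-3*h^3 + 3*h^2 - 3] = 6 - 18*h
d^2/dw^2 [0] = 0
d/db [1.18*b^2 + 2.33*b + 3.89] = 2.36*b + 2.33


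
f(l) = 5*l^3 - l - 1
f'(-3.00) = 134.00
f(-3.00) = -133.00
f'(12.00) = 2159.00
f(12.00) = 8627.00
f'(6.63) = 658.35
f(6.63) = 1449.54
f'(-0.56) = 3.70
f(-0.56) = -1.32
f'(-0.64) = 5.14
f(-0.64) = -1.67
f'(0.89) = 10.88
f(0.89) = 1.63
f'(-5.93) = 526.47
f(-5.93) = -1037.71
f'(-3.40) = 172.40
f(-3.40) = -194.12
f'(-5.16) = 398.38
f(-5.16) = -682.78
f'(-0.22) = -0.27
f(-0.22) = -0.83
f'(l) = 15*l^2 - 1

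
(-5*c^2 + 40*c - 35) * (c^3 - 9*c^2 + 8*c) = -5*c^5 + 85*c^4 - 435*c^3 + 635*c^2 - 280*c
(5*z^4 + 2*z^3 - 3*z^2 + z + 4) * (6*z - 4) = 30*z^5 - 8*z^4 - 26*z^3 + 18*z^2 + 20*z - 16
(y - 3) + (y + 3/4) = 2*y - 9/4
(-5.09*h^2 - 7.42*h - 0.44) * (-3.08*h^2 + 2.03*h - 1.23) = 15.6772*h^4 + 12.5209*h^3 - 7.4467*h^2 + 8.2334*h + 0.5412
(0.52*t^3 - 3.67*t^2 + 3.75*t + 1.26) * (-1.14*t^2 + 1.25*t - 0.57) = -0.5928*t^5 + 4.8338*t^4 - 9.1589*t^3 + 5.343*t^2 - 0.5625*t - 0.7182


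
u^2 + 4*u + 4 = (u + 2)^2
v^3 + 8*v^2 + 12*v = v*(v + 2)*(v + 6)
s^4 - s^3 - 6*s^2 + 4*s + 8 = (s - 2)^2*(s + 1)*(s + 2)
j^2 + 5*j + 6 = (j + 2)*(j + 3)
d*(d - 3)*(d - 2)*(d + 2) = d^4 - 3*d^3 - 4*d^2 + 12*d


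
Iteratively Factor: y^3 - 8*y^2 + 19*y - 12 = (y - 4)*(y^2 - 4*y + 3) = (y - 4)*(y - 1)*(y - 3)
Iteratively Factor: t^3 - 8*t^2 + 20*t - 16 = (t - 2)*(t^2 - 6*t + 8) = (t - 2)^2*(t - 4)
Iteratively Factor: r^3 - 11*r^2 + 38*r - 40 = (r - 2)*(r^2 - 9*r + 20) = (r - 4)*(r - 2)*(r - 5)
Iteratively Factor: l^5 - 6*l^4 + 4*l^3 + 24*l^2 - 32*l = (l - 2)*(l^4 - 4*l^3 - 4*l^2 + 16*l) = l*(l - 2)*(l^3 - 4*l^2 - 4*l + 16) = l*(l - 2)*(l + 2)*(l^2 - 6*l + 8) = l*(l - 2)^2*(l + 2)*(l - 4)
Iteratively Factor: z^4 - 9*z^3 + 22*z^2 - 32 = (z - 4)*(z^3 - 5*z^2 + 2*z + 8) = (z - 4)*(z - 2)*(z^2 - 3*z - 4) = (z - 4)^2*(z - 2)*(z + 1)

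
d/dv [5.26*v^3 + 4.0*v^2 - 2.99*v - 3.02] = 15.78*v^2 + 8.0*v - 2.99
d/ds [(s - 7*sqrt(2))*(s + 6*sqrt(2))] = 2*s - sqrt(2)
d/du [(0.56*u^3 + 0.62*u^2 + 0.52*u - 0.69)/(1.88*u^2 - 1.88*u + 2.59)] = (1.0528*u^4 - 2.1056*u^3 + 2.208*u^2 + 5.806*u + 0.0496000000000001)/(3.5344*u^4 - 7.0688*u^3 + 13.2728*u^2 - 9.7384*u + 6.7081)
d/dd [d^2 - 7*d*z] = 2*d - 7*z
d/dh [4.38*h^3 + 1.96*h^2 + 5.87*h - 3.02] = 13.14*h^2 + 3.92*h + 5.87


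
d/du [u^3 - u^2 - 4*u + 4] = 3*u^2 - 2*u - 4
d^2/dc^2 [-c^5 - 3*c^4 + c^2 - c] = -20*c^3 - 36*c^2 + 2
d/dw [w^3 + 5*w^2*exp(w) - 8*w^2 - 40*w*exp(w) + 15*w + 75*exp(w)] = 5*w^2*exp(w) + 3*w^2 - 30*w*exp(w) - 16*w + 35*exp(w) + 15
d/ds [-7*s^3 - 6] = -21*s^2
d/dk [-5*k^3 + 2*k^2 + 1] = k*(4 - 15*k)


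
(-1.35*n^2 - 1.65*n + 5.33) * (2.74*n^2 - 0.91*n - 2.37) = -3.699*n^4 - 3.2925*n^3 + 19.3052*n^2 - 0.9398*n - 12.6321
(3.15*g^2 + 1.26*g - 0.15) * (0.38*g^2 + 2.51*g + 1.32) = 1.197*g^4 + 8.3853*g^3 + 7.2636*g^2 + 1.2867*g - 0.198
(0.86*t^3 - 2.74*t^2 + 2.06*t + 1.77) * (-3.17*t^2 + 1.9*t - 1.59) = -2.7262*t^5 + 10.3198*t^4 - 13.1036*t^3 + 2.6597*t^2 + 0.0875999999999997*t - 2.8143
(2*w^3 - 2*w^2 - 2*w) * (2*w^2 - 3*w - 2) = 4*w^5 - 10*w^4 - 2*w^3 + 10*w^2 + 4*w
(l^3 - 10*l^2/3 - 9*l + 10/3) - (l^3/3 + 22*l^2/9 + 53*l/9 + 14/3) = 2*l^3/3 - 52*l^2/9 - 134*l/9 - 4/3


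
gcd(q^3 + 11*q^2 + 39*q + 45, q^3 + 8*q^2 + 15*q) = q^2 + 8*q + 15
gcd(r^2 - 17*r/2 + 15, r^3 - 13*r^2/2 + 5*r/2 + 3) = r - 6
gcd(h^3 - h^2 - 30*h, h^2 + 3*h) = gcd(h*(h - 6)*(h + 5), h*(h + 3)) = h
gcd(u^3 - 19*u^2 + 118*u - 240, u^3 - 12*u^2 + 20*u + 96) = u^2 - 14*u + 48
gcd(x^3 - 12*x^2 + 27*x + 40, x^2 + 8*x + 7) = x + 1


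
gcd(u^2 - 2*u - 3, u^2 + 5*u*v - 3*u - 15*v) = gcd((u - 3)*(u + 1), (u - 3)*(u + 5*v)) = u - 3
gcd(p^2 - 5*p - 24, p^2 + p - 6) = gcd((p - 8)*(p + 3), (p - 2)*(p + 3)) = p + 3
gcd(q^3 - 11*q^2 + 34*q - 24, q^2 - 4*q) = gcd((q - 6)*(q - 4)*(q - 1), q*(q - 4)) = q - 4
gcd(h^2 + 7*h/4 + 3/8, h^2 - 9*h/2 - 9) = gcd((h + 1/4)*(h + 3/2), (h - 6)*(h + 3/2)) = h + 3/2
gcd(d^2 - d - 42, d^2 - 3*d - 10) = 1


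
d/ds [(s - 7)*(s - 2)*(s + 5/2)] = 3*s^2 - 13*s - 17/2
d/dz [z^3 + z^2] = z*(3*z + 2)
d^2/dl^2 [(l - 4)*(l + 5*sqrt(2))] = 2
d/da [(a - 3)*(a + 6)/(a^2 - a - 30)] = 4*(-a^2 - 6*a - 27)/(a^4 - 2*a^3 - 59*a^2 + 60*a + 900)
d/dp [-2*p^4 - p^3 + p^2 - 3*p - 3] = -8*p^3 - 3*p^2 + 2*p - 3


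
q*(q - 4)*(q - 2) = q^3 - 6*q^2 + 8*q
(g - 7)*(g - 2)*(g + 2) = g^3 - 7*g^2 - 4*g + 28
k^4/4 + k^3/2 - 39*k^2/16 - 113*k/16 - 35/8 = (k/2 + 1/2)*(k/2 + 1)*(k - 7/2)*(k + 5/2)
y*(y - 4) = y^2 - 4*y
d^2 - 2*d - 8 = (d - 4)*(d + 2)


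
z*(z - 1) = z^2 - z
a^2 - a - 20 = (a - 5)*(a + 4)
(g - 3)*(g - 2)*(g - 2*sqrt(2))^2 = g^4 - 4*sqrt(2)*g^3 - 5*g^3 + 14*g^2 + 20*sqrt(2)*g^2 - 40*g - 24*sqrt(2)*g + 48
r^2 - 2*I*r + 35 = (r - 7*I)*(r + 5*I)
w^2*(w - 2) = w^3 - 2*w^2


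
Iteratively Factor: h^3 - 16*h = (h + 4)*(h^2 - 4*h) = h*(h + 4)*(h - 4)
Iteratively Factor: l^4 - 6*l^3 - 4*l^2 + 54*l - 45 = (l - 5)*(l^3 - l^2 - 9*l + 9) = (l - 5)*(l - 3)*(l^2 + 2*l - 3) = (l - 5)*(l - 3)*(l - 1)*(l + 3)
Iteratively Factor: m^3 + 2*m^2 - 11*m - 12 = (m + 1)*(m^2 + m - 12) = (m + 1)*(m + 4)*(m - 3)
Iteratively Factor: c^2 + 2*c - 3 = (c + 3)*(c - 1)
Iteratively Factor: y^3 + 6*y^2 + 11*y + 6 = (y + 2)*(y^2 + 4*y + 3) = (y + 1)*(y + 2)*(y + 3)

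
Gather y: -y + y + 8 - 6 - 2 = 0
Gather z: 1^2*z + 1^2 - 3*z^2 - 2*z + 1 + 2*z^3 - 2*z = 2*z^3 - 3*z^2 - 3*z + 2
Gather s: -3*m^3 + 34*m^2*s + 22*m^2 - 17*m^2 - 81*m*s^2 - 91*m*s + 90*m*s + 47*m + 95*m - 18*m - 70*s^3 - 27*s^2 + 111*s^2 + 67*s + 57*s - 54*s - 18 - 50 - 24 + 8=-3*m^3 + 5*m^2 + 124*m - 70*s^3 + s^2*(84 - 81*m) + s*(34*m^2 - m + 70) - 84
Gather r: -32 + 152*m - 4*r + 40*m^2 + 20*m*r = 40*m^2 + 152*m + r*(20*m - 4) - 32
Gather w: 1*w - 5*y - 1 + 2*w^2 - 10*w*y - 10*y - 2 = 2*w^2 + w*(1 - 10*y) - 15*y - 3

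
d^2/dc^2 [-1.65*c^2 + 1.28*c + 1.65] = -3.30000000000000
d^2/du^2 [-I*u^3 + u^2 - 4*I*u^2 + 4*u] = -6*I*u + 2 - 8*I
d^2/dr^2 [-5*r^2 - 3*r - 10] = -10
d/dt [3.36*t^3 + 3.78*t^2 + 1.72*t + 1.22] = 10.08*t^2 + 7.56*t + 1.72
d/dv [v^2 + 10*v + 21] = 2*v + 10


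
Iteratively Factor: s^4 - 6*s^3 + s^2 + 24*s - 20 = (s - 5)*(s^3 - s^2 - 4*s + 4) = (s - 5)*(s - 1)*(s^2 - 4) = (s - 5)*(s - 1)*(s + 2)*(s - 2)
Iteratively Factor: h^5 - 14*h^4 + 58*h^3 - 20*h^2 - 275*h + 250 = (h - 1)*(h^4 - 13*h^3 + 45*h^2 + 25*h - 250) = (h - 1)*(h + 2)*(h^3 - 15*h^2 + 75*h - 125) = (h - 5)*(h - 1)*(h + 2)*(h^2 - 10*h + 25) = (h - 5)^2*(h - 1)*(h + 2)*(h - 5)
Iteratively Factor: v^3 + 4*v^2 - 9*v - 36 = (v + 4)*(v^2 - 9) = (v - 3)*(v + 4)*(v + 3)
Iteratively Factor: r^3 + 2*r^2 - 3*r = (r + 3)*(r^2 - r) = (r - 1)*(r + 3)*(r)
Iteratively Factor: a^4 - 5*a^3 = (a)*(a^3 - 5*a^2) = a^2*(a^2 - 5*a) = a^2*(a - 5)*(a)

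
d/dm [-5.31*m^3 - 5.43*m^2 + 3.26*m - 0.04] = -15.93*m^2 - 10.86*m + 3.26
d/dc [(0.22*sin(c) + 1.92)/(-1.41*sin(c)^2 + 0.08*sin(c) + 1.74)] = (0.3102*sin(c)^2 + 5.4144*sin(c) + 0.2292)*cos(c)/(1.9881*sin(c)^4 - 0.2256*sin(c)^3 - 4.9004*sin(c)^2 + 0.2784*sin(c) + 3.0276)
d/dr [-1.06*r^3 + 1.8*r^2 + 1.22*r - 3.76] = -3.18*r^2 + 3.6*r + 1.22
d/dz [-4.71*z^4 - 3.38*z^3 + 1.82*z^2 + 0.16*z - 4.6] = -18.84*z^3 - 10.14*z^2 + 3.64*z + 0.16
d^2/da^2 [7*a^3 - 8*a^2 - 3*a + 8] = 42*a - 16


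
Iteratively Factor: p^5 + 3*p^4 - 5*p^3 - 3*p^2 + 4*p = (p - 1)*(p^4 + 4*p^3 - p^2 - 4*p) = (p - 1)*(p + 4)*(p^3 - p) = (p - 1)^2*(p + 4)*(p^2 + p) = p*(p - 1)^2*(p + 4)*(p + 1)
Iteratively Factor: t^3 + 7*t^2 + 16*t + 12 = (t + 2)*(t^2 + 5*t + 6) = (t + 2)^2*(t + 3)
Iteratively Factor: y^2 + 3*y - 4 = (y - 1)*(y + 4)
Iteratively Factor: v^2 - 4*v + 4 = (v - 2)*(v - 2)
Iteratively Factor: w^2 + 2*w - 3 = (w - 1)*(w + 3)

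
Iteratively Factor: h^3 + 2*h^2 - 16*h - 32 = (h - 4)*(h^2 + 6*h + 8) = (h - 4)*(h + 2)*(h + 4)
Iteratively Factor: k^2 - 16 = (k + 4)*(k - 4)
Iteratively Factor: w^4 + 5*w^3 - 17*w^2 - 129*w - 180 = (w + 3)*(w^3 + 2*w^2 - 23*w - 60) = (w + 3)^2*(w^2 - w - 20) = (w - 5)*(w + 3)^2*(w + 4)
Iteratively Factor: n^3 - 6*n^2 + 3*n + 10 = (n + 1)*(n^2 - 7*n + 10) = (n - 2)*(n + 1)*(n - 5)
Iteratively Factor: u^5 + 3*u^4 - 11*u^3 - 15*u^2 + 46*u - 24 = (u + 3)*(u^4 - 11*u^2 + 18*u - 8) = (u - 1)*(u + 3)*(u^3 + u^2 - 10*u + 8) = (u - 2)*(u - 1)*(u + 3)*(u^2 + 3*u - 4) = (u - 2)*(u - 1)^2*(u + 3)*(u + 4)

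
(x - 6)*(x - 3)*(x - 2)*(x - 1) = x^4 - 12*x^3 + 47*x^2 - 72*x + 36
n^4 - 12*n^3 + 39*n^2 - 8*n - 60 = (n - 6)*(n - 5)*(n - 2)*(n + 1)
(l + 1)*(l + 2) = l^2 + 3*l + 2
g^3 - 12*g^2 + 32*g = g*(g - 8)*(g - 4)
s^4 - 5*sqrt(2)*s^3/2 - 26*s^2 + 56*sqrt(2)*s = s*(s - 4*sqrt(2))*(s - 2*sqrt(2))*(s + 7*sqrt(2)/2)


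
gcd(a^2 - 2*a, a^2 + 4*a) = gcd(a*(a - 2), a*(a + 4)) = a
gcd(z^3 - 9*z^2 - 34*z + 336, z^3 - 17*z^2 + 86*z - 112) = z^2 - 15*z + 56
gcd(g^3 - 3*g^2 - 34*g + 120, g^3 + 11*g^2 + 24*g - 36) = g + 6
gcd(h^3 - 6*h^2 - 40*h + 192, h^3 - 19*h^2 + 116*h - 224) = h^2 - 12*h + 32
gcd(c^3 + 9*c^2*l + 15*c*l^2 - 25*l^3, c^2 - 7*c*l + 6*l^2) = c - l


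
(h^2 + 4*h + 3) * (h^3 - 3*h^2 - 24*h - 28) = h^5 + h^4 - 33*h^3 - 133*h^2 - 184*h - 84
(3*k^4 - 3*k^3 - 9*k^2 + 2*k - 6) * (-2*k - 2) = -6*k^5 + 24*k^3 + 14*k^2 + 8*k + 12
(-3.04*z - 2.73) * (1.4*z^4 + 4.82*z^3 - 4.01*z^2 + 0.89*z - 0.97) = -4.256*z^5 - 18.4748*z^4 - 0.9682*z^3 + 8.2417*z^2 + 0.5191*z + 2.6481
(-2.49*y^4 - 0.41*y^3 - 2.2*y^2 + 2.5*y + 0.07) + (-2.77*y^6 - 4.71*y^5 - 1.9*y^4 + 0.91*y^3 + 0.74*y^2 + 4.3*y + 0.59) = -2.77*y^6 - 4.71*y^5 - 4.39*y^4 + 0.5*y^3 - 1.46*y^2 + 6.8*y + 0.66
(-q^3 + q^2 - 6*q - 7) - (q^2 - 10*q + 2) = -q^3 + 4*q - 9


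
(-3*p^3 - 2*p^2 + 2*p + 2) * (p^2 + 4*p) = -3*p^5 - 14*p^4 - 6*p^3 + 10*p^2 + 8*p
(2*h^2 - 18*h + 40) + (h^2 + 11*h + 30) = 3*h^2 - 7*h + 70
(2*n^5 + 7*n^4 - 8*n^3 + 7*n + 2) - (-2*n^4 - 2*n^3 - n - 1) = 2*n^5 + 9*n^4 - 6*n^3 + 8*n + 3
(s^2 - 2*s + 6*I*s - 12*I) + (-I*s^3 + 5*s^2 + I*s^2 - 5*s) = -I*s^3 + 6*s^2 + I*s^2 - 7*s + 6*I*s - 12*I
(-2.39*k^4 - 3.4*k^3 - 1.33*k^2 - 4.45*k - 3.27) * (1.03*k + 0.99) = -2.4617*k^5 - 5.8681*k^4 - 4.7359*k^3 - 5.9002*k^2 - 7.7736*k - 3.2373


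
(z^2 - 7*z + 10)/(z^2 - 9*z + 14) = (z - 5)/(z - 7)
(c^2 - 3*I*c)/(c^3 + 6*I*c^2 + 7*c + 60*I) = c/(c^2 + 9*I*c - 20)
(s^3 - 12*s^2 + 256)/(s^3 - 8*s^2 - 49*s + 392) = (s^2 - 4*s - 32)/(s^2 - 49)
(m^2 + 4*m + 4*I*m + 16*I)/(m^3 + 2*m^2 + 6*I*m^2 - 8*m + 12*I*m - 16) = (m + 4)/(m^2 + 2*m*(1 + I) + 4*I)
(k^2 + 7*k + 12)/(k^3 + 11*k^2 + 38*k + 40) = (k + 3)/(k^2 + 7*k + 10)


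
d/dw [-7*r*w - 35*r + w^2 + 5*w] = -7*r + 2*w + 5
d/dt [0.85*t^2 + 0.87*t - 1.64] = 1.7*t + 0.87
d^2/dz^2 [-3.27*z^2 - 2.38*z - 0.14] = -6.54000000000000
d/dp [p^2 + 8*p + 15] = 2*p + 8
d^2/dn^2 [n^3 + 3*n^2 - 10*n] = 6*n + 6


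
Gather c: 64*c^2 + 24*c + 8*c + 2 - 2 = 64*c^2 + 32*c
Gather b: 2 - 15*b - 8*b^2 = -8*b^2 - 15*b + 2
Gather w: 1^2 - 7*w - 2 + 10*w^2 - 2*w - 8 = 10*w^2 - 9*w - 9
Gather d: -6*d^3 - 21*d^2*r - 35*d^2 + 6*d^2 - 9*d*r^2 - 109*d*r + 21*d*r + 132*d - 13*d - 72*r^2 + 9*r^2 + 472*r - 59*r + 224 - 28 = -6*d^3 + d^2*(-21*r - 29) + d*(-9*r^2 - 88*r + 119) - 63*r^2 + 413*r + 196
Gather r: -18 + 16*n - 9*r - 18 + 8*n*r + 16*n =32*n + r*(8*n - 9) - 36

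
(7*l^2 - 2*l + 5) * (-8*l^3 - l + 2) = -56*l^5 + 16*l^4 - 47*l^3 + 16*l^2 - 9*l + 10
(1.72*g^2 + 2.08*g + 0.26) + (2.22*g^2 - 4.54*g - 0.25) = 3.94*g^2 - 2.46*g + 0.01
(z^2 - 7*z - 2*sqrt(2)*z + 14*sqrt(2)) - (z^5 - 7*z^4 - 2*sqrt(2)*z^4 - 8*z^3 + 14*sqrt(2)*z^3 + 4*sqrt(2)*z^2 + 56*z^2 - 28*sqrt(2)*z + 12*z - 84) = -z^5 + 2*sqrt(2)*z^4 + 7*z^4 - 14*sqrt(2)*z^3 + 8*z^3 - 55*z^2 - 4*sqrt(2)*z^2 - 19*z + 26*sqrt(2)*z + 14*sqrt(2) + 84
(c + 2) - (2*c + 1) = 1 - c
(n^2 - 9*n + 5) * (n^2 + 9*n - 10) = n^4 - 86*n^2 + 135*n - 50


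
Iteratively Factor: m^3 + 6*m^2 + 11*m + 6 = (m + 2)*(m^2 + 4*m + 3) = (m + 2)*(m + 3)*(m + 1)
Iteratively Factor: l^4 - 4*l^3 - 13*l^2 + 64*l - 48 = (l - 1)*(l^3 - 3*l^2 - 16*l + 48) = (l - 3)*(l - 1)*(l^2 - 16) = (l - 3)*(l - 1)*(l + 4)*(l - 4)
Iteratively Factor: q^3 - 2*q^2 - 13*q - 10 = (q + 2)*(q^2 - 4*q - 5) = (q - 5)*(q + 2)*(q + 1)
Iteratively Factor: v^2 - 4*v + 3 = (v - 1)*(v - 3)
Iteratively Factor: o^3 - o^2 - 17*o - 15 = (o - 5)*(o^2 + 4*o + 3) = (o - 5)*(o + 1)*(o + 3)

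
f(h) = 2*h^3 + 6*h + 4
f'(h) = 6*h^2 + 6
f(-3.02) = -69.21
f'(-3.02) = 60.72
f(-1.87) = -20.30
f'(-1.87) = 26.98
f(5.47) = 364.15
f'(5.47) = 185.53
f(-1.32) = -8.52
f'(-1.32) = 16.45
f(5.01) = 285.56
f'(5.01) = 156.60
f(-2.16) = -29.12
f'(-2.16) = 33.99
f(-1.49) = -11.56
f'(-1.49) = 19.32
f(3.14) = 84.76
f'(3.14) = 65.16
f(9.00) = 1516.00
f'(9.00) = 492.00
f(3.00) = 76.00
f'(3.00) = 60.00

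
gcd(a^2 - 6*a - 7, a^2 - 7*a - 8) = a + 1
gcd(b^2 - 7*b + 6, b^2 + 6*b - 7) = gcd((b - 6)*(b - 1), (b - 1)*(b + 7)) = b - 1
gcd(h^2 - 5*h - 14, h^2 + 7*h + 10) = h + 2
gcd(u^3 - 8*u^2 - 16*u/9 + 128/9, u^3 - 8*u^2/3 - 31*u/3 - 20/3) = u + 4/3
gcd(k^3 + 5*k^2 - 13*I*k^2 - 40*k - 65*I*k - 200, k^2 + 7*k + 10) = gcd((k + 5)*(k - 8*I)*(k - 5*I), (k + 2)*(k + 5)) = k + 5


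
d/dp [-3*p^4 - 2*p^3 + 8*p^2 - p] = -12*p^3 - 6*p^2 + 16*p - 1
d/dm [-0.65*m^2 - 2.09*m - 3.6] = -1.3*m - 2.09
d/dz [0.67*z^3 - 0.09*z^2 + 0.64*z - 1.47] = 2.01*z^2 - 0.18*z + 0.64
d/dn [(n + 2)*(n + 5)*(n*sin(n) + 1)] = (n + 2)*(n + 5)*(n*cos(n) + sin(n)) + (n + 2)*(n*sin(n) + 1) + (n + 5)*(n*sin(n) + 1)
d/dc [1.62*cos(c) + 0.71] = -1.62*sin(c)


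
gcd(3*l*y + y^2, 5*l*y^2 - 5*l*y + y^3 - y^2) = y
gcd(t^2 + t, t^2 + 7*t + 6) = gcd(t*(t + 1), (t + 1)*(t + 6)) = t + 1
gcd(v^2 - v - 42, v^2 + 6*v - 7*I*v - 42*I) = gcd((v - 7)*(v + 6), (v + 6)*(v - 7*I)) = v + 6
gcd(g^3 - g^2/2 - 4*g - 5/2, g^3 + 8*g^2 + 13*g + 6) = g^2 + 2*g + 1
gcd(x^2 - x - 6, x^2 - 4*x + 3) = x - 3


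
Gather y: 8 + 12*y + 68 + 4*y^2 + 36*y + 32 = 4*y^2 + 48*y + 108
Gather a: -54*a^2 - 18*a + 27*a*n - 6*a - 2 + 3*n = -54*a^2 + a*(27*n - 24) + 3*n - 2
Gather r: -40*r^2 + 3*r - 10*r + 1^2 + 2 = -40*r^2 - 7*r + 3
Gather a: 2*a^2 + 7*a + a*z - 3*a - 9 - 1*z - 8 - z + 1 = 2*a^2 + a*(z + 4) - 2*z - 16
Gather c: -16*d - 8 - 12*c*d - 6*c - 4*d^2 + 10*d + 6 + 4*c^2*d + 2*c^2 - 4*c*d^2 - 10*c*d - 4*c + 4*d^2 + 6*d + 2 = c^2*(4*d + 2) + c*(-4*d^2 - 22*d - 10)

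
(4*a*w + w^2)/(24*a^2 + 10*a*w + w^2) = w/(6*a + w)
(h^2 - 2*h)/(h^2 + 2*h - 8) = h/(h + 4)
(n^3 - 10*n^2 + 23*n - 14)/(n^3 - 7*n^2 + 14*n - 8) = (n - 7)/(n - 4)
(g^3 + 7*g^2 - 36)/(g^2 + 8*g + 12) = (g^2 + g - 6)/(g + 2)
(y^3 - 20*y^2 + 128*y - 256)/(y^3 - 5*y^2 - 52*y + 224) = (y - 8)/(y + 7)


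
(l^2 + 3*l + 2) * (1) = l^2 + 3*l + 2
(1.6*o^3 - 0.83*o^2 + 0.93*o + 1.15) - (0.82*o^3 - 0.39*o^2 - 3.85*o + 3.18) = 0.78*o^3 - 0.44*o^2 + 4.78*o - 2.03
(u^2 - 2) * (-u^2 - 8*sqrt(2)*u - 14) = -u^4 - 8*sqrt(2)*u^3 - 12*u^2 + 16*sqrt(2)*u + 28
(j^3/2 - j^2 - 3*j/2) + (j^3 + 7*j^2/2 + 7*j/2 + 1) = 3*j^3/2 + 5*j^2/2 + 2*j + 1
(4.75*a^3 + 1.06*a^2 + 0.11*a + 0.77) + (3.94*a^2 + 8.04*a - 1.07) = 4.75*a^3 + 5.0*a^2 + 8.15*a - 0.3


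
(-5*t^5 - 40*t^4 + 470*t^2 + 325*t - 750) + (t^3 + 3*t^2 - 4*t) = -5*t^5 - 40*t^4 + t^3 + 473*t^2 + 321*t - 750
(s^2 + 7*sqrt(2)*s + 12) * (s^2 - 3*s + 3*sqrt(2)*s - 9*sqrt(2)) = s^4 - 3*s^3 + 10*sqrt(2)*s^3 - 30*sqrt(2)*s^2 + 54*s^2 - 162*s + 36*sqrt(2)*s - 108*sqrt(2)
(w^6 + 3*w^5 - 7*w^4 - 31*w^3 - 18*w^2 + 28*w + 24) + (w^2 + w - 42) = w^6 + 3*w^5 - 7*w^4 - 31*w^3 - 17*w^2 + 29*w - 18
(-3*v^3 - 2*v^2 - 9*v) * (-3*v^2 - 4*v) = 9*v^5 + 18*v^4 + 35*v^3 + 36*v^2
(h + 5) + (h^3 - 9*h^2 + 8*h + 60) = h^3 - 9*h^2 + 9*h + 65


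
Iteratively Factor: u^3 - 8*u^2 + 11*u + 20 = (u - 5)*(u^2 - 3*u - 4) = (u - 5)*(u + 1)*(u - 4)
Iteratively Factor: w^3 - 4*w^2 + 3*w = (w - 1)*(w^2 - 3*w) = (w - 3)*(w - 1)*(w)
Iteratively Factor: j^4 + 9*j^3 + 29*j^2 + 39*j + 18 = (j + 3)*(j^3 + 6*j^2 + 11*j + 6) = (j + 1)*(j + 3)*(j^2 + 5*j + 6) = (j + 1)*(j + 3)^2*(j + 2)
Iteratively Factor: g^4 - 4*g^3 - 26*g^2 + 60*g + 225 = (g - 5)*(g^3 + g^2 - 21*g - 45) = (g - 5)*(g + 3)*(g^2 - 2*g - 15) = (g - 5)^2*(g + 3)*(g + 3)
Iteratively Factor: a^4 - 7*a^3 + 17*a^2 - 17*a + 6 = (a - 1)*(a^3 - 6*a^2 + 11*a - 6) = (a - 1)^2*(a^2 - 5*a + 6) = (a - 2)*(a - 1)^2*(a - 3)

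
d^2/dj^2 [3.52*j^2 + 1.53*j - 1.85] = 7.04000000000000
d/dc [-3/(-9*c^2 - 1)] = -54*c/(9*c^2 + 1)^2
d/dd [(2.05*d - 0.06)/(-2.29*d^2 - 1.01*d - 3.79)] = (4.6945*d^2 - 0.2748*d - 7.8301)/(5.2441*d^4 + 4.6258*d^3 + 18.3783*d^2 + 7.6558*d + 14.3641)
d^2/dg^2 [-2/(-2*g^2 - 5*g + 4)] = 4*(-4*g^2 - 10*g + (4*g + 5)^2 + 8)/(2*g^2 + 5*g - 4)^3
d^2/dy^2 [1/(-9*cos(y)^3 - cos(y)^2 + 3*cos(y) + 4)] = -((15*cos(y) + 8*cos(2*y) + 81*cos(3*y))*(9*cos(y)^3 + cos(y)^2 - 3*cos(y) - 4)/4 + 2*(27*cos(y)^2 + 2*cos(y) - 3)^2*sin(y)^2)/(9*cos(y)^3 + cos(y)^2 - 3*cos(y) - 4)^3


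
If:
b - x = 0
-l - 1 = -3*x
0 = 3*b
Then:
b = 0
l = -1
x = 0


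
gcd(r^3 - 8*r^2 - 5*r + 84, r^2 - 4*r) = r - 4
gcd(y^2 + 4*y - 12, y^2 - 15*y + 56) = 1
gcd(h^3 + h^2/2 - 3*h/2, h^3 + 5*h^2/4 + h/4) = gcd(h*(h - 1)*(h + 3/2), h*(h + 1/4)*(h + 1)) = h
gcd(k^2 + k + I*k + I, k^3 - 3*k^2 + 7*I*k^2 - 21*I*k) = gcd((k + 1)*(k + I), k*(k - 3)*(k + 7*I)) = 1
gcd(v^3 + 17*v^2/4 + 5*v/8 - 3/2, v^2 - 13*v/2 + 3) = v - 1/2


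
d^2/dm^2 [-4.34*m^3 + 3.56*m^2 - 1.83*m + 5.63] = 7.12 - 26.04*m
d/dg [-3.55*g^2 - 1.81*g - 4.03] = -7.1*g - 1.81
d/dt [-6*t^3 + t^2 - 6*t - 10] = -18*t^2 + 2*t - 6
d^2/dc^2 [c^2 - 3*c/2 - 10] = 2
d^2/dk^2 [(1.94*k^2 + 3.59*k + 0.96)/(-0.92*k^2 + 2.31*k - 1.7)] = (-14.322928*k^3 + 13.329696*k^2 + 45.929712*k - 46.651492)/(0.778688*k^6 - 5.865552*k^5 + 19.044276*k^4 - 34.003431*k^3 + 35.19051*k^2 - 20.0277*k + 4.913)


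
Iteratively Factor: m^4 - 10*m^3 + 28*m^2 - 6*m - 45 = (m - 3)*(m^3 - 7*m^2 + 7*m + 15) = (m - 3)^2*(m^2 - 4*m - 5) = (m - 5)*(m - 3)^2*(m + 1)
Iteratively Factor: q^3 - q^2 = (q)*(q^2 - q) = q*(q - 1)*(q)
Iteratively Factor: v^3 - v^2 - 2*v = (v + 1)*(v^2 - 2*v) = v*(v + 1)*(v - 2)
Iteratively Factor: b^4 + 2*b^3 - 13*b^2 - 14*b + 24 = (b - 3)*(b^3 + 5*b^2 + 2*b - 8) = (b - 3)*(b - 1)*(b^2 + 6*b + 8) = (b - 3)*(b - 1)*(b + 2)*(b + 4)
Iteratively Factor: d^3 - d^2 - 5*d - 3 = (d + 1)*(d^2 - 2*d - 3) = (d + 1)^2*(d - 3)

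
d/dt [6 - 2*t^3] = -6*t^2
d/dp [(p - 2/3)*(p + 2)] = 2*p + 4/3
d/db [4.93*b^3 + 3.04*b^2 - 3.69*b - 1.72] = 14.79*b^2 + 6.08*b - 3.69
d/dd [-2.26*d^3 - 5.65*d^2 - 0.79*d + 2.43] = -6.78*d^2 - 11.3*d - 0.79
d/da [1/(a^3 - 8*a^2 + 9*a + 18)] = (-3*a^2 + 16*a - 9)/(a^3 - 8*a^2 + 9*a + 18)^2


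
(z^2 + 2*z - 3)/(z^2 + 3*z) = (z - 1)/z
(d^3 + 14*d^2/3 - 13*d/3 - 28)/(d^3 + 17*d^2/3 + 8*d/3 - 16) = (3*d - 7)/(3*d - 4)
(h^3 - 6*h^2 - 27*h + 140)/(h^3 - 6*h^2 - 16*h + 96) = (h^2 - 2*h - 35)/(h^2 - 2*h - 24)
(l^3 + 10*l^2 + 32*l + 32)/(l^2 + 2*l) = l + 8 + 16/l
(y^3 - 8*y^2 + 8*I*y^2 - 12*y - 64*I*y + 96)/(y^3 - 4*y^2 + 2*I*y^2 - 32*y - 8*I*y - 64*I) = (y + 6*I)/(y + 4)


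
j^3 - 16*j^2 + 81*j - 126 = (j - 7)*(j - 6)*(j - 3)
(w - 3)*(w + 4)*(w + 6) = w^3 + 7*w^2 - 6*w - 72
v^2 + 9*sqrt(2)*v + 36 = (v + 3*sqrt(2))*(v + 6*sqrt(2))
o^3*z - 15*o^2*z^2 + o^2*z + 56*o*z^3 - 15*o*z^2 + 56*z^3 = (o - 8*z)*(o - 7*z)*(o*z + z)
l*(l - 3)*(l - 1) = l^3 - 4*l^2 + 3*l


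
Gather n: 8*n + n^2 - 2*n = n^2 + 6*n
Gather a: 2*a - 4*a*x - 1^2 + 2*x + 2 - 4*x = a*(2 - 4*x) - 2*x + 1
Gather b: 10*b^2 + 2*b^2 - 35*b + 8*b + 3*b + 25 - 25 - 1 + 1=12*b^2 - 24*b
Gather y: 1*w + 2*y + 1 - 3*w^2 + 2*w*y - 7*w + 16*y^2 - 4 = -3*w^2 - 6*w + 16*y^2 + y*(2*w + 2) - 3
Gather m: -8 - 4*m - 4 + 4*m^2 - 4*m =4*m^2 - 8*m - 12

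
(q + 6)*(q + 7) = q^2 + 13*q + 42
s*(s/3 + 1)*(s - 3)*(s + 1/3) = s^4/3 + s^3/9 - 3*s^2 - s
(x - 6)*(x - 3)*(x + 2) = x^3 - 7*x^2 + 36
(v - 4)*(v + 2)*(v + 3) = v^3 + v^2 - 14*v - 24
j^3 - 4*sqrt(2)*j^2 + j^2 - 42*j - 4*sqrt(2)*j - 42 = (j + 1)*(j - 7*sqrt(2))*(j + 3*sqrt(2))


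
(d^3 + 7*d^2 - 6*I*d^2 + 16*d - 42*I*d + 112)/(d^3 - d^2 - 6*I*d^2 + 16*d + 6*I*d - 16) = (d + 7)/(d - 1)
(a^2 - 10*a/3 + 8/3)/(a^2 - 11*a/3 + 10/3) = (3*a - 4)/(3*a - 5)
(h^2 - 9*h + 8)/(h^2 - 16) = (h^2 - 9*h + 8)/(h^2 - 16)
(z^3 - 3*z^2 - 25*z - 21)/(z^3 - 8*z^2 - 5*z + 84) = (z + 1)/(z - 4)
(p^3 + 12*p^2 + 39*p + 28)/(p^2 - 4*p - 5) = (p^2 + 11*p + 28)/(p - 5)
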